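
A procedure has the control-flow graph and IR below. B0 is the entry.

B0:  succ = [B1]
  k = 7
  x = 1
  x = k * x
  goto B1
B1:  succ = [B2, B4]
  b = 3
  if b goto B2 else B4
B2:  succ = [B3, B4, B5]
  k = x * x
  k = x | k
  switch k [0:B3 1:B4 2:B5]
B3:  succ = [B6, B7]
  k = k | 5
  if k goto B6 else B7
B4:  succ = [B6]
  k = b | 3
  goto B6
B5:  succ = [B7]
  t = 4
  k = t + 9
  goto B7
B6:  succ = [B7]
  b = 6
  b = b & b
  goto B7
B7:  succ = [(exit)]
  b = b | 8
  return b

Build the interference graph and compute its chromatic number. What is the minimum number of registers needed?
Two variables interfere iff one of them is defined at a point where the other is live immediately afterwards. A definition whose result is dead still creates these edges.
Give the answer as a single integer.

def/use:
  B0 def {k,x} use ∅
  B1 def {b} use ∅
  B2 def {k} use {x}
  B3 def {k} use {k}
  B4 def {k} use {b}
  B5 def {k,t} use ∅
  B6 def {b} use ∅
  B7 def {b} use {b}

Backward fixpoint:
  B0: in=∅ out={x}
  B1: in={x} out={b,x}
  B2: in={b,x} out={b,k}
  B3: in={b,k} out={b}
  B4: in={b} out=∅
  B5: in={b} out={b}
  B6: in=∅ out={b}
  B7: in={b} out=∅

Interfere edges:
  b: {k,t,x}
  k: {b,x}
  t: {b}
  x: {b,k}

Colouring:
  lower bound: {b,k,x} mutually conflict ⇒ χ ≥ 3
  assign b→c0 k→c1 t→c1 x→c2 — no edge inside a register ⇒ χ ≤ 3
  χ = 3

Answer: 3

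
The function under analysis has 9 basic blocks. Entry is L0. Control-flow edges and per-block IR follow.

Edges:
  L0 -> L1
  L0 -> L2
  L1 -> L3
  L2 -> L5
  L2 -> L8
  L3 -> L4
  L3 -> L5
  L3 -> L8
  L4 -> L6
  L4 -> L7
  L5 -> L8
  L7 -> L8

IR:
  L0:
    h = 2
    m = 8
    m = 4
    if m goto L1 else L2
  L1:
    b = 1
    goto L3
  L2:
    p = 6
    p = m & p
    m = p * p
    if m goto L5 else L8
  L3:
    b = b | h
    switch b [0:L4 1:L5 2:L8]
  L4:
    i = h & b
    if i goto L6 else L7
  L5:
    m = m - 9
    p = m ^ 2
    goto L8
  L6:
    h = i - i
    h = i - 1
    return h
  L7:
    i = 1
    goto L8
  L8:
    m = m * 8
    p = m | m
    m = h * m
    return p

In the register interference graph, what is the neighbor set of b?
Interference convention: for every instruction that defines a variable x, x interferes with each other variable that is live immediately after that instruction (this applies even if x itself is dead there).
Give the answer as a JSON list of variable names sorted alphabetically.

Answer: ["h", "m"]

Working:
Block summaries:
  L0 def {h,m} use ∅
  L1 def {b} use ∅
  L2 def {m,p} use {m}
  L3 def {b} use {b,h}
  L4 def {i} use {b,h}
  L5 def {m,p} use {m}
  L6 def {h} use {i}
  L7 def {i} use ∅
  L8 def {m,p} use {h,m}

Backward fixpoint:
  live L0: ∅→{h,m}
  live L1: {h,m}→{b,h,m}
  live L2: {h,m}→{h,m}
  live L3: {b,h,m}→{b,h,m}
  live L4: {b,h,m}→{h,i,m}
  live L5: {h,m}→{h,m}
  live L6: {i}→∅
  live L7: {h,m}→{h,m}
  live L8: {h,m}→∅

Conflict graph:
  b: {h,m}
  h: {b,i,m,p}
  i: {h,m}
  m: {b,h,i,p}
  p: {h,m}

N(b) = ["h", "m"]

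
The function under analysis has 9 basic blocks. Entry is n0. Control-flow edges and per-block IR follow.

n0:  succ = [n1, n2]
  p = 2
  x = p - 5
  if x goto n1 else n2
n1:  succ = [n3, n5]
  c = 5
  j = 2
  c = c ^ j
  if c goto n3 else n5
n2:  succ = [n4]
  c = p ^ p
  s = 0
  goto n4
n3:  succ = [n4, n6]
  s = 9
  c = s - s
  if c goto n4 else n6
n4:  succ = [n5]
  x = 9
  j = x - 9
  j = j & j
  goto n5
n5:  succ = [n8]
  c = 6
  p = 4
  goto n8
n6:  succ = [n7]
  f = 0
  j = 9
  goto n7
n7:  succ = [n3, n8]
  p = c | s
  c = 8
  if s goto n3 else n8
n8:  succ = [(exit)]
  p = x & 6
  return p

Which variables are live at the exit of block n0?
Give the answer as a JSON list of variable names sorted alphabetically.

Answer: ["p", "x"]

Analysis:
def/use:
  n0 def {p,x} use ∅
  n1 def {c,j} use ∅
  n2 def {c,s} use {p}
  n3 def {c,s} use ∅
  n4 def {j,x} use ∅
  n5 def {c,p} use ∅
  n6 def {f,j} use ∅
  n7 def {c,p} use {c,s}
  n8 def {p} use {x}

Live sets:
  live n0: ∅→{p,x}
  live n1: {x}→{x}
  live n2: {p}→∅
  live n3: {x}→{c,s,x}
  live n4: ∅→{x}
  live n5: {x}→{x}
  live n6: {c,s,x}→{c,s,x}
  live n7: {c,s,x}→{x}
  live n8: {x}→∅

live-out(n0) = ["p", "x"]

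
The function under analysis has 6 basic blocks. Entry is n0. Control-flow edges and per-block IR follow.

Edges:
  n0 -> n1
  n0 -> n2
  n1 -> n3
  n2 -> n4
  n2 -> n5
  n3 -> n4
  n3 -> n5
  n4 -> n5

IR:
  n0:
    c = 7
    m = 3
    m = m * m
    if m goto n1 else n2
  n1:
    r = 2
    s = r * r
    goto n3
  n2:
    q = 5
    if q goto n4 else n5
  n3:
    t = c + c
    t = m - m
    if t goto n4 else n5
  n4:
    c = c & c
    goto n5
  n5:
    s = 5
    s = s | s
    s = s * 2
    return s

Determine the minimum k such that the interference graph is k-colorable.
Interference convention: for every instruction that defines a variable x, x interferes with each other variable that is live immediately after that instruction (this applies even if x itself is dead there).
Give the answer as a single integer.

Per-block:
  n0: {c,m} / ∅
  n1: {r,s} / ∅
  n2: {q} / ∅
  n3: {t} / {c,m}
  n4: {c} / {c}
  n5: {s} / ∅

Liveness:
  live n0: ∅→{c,m}
  live n1: {c,m}→{c,m}
  live n2: {c}→{c}
  live n3: {c,m}→{c}
  live n4: {c}→∅
  live n5: ∅→∅

Conflict graph:
  c↔{m,q,r,s,t}
  m↔{c,r,s,t}
  q↔{c}
  r↔{c,m}
  s↔{c,m}
  t↔{c,m}

Chromatic number:
  clique {c,m,r} ⇒ need ≥ 3
  assign c→c0 m→c1 q→c1 r→c2 s→c2 t→c2 — no edge inside a register ⇒ χ ≤ 3
  χ = 3

Answer: 3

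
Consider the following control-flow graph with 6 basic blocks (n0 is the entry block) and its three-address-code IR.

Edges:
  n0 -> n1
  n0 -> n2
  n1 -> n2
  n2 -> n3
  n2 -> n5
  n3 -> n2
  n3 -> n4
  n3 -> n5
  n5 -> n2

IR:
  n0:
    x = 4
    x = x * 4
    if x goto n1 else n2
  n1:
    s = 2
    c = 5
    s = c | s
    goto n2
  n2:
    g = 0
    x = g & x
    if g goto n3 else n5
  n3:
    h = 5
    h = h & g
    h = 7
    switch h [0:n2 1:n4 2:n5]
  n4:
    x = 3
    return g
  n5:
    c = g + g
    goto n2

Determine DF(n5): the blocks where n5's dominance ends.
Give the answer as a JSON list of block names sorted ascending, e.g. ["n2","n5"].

idom tree: n1←n0 n2←n0 n3←n2 n4←n3 n5←n2
Dom∩ at merges:
  n2: preds {n0,n1,n3,n5}: {n0} ∩ {n0,n1} ∩ {n0,n2,n3} ∩ {n0,n2,n5} = {n0}; idom=n0
  n5: preds {n2,n3}: {n0,n2} ∩ {n0,n2,n3} = {n0,n2}; idom=n2

DF walk-up:
  join n2 pred n0: · stop@n0
  join n2 pred n1: n1 stop@n0
  join n2 pred n3: n3→n2 stop@n0
  join n2 pred n5: n5→n2 stop@n0
  join n5 pred n2: · stop@n2
  join n5 pred n3: n3 stop@n2
  n0 → ∅
  n1 → {n2}
  n2 → {n2}
  n3 → {n2,n5}
  n4 → ∅
  n5 → {n2}

DF(n5) = ["n2"]

Answer: ["n2"]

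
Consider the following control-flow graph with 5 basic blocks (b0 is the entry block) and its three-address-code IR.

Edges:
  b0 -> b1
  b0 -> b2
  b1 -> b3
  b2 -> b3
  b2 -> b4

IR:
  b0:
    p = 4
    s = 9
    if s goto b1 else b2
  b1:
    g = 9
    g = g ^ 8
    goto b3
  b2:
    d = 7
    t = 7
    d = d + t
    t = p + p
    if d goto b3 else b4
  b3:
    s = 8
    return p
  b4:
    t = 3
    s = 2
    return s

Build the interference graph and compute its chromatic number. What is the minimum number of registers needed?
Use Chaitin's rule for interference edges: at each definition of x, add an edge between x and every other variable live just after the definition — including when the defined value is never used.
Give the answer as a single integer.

def/use:
  b0: def={p,s} ue=∅
  b1: def={g} ue=∅
  b2: def={d,t} ue={p}
  b3: def={s} ue={p}
  b4: def={s,t} ue=∅

Backward fixpoint:
  b0 li=∅ lo={p}
  b1 li={p} lo={p}
  b2 li={p} lo={p}
  b3 li={p} lo=∅
  b4 li=∅ lo=∅

Conflict graph:
  d↔{p,t}
  g↔{p}
  p↔{d,g,s,t}
  s↔{p}
  t↔{d,p}

Colouring:
  {d,p,t} pairwise interfere (3-clique) ⇒ χ ≥ 3
  3-colouring: r0={p}  r1={d,g,s}  r2={t}
  χ = 3

Answer: 3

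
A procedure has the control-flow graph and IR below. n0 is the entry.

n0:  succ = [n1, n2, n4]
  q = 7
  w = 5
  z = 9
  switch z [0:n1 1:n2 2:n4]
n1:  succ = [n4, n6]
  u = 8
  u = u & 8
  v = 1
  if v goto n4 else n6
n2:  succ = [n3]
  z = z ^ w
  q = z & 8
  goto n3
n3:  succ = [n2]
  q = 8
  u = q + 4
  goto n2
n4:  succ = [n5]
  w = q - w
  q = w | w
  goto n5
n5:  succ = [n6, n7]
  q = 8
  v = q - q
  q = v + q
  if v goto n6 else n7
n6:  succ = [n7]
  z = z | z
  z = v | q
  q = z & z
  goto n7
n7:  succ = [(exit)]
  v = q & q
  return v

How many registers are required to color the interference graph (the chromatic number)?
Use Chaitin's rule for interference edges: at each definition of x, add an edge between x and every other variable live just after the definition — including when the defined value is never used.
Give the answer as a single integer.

Answer: 4

Working:
def/use:
  n0: def={q,w,z} ue=∅
  n1: def={u,v} ue=∅
  n2: def={q,z} ue={w,z}
  n3: def={q,u} ue=∅
  n4: def={q,w} ue={q,w}
  n5: def={q,v} ue=∅
  n6: def={q,z} ue={q,v,z}
  n7: def={v} ue={q}

Liveness:
  live n0: ∅→{q,w,z}
  live n1: {q,w,z}→{q,v,w,z}
  live n2: {w,z}→{w,z}
  live n3: {w,z}→{w,z}
  live n4: {q,w,z}→{z}
  live n5: {z}→{q,v,z}
  live n6: {q,v,z}→{q}
  live n7: {q}→∅

Interfere edges:
  q — {u,v,w,z}
  u — {q,w,z}
  v — {q,w,z}
  w — {q,u,v,z}
  z — {q,u,v,w}

Colouring:
  {q,u,w,z} pairwise interfere (4-clique) ⇒ χ ≥ 4
  4-colouring: c0={q}  c1={w}  c2={z}  c3={u,v}
  χ = 4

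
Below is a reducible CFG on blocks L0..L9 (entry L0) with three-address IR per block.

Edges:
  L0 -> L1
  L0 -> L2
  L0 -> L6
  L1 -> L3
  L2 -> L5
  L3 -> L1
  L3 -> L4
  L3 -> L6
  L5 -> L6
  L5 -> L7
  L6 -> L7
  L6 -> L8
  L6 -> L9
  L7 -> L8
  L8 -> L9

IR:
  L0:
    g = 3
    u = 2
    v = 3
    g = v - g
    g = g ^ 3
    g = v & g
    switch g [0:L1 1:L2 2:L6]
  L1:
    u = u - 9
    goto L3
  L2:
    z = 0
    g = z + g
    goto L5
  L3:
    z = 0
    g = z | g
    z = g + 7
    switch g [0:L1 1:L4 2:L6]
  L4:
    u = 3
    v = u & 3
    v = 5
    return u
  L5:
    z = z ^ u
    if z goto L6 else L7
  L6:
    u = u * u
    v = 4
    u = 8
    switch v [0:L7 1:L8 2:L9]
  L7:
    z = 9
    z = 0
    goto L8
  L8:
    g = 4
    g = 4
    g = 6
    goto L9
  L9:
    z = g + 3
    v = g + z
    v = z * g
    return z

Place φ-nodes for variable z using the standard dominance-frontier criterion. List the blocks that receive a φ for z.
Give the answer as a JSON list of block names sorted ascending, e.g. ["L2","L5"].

idom tree: L1←L0 L2←L0 L3←L1 L4←L3 L5←L2 L6←L0 L7←L0 L8←L0 L9←L0
Dom∩ at merges:
  L1: preds {L0,L3}: {L0} ∩ {L0,L1,L3} = {L0}; idom=L0
  L6: preds {L0,L3,L5}: {L0} ∩ {L0,L1,L3} ∩ {L0,L2,L5} = {L0}; idom=L0
  L7: preds {L5,L6}: {L0,L2,L5} ∩ {L0,L6} = {L0}; idom=L0
  L8: preds {L6,L7}: {L0,L6} ∩ {L0,L7} = {L0}; idom=L0
  L9: preds {L6,L8}: {L0,L6} ∩ {L0,L8} = {L0}; idom=L0

DF walk-up:
  join L1 pred L0: · stop@L0
  join L1 pred L3: L3→L1 stop@L0
  join L6 pred L0: · stop@L0
  join L6 pred L3: L3→L1 stop@L0
  join L6 pred L5: L5→L2 stop@L0
  join L7 pred L5: L5→L2 stop@L0
  join L7 pred L6: L6 stop@L0
  join L8 pred L6: L6 stop@L0
  join L8 pred L7: L7 stop@L0
  join L9 pred L6: L6 stop@L0
  join L9 pred L8: L8 stop@L0
  L0: DF=∅
  L1: DF={L1,L6}
  L2: DF={L6,L7}
  L3: DF={L1,L6}
  L4: DF=∅
  L5: DF={L6,L7}
  L6: DF={L7,L8,L9}
  L7: DF={L8}
  L8: DF={L9}
  L9: DF=∅

φ for z: defs {L2,L3,L5,L7,L9}
  DF⁺ = {L1,L6,L7,L8,L9}

Answer: ["L1", "L6", "L7", "L8", "L9"]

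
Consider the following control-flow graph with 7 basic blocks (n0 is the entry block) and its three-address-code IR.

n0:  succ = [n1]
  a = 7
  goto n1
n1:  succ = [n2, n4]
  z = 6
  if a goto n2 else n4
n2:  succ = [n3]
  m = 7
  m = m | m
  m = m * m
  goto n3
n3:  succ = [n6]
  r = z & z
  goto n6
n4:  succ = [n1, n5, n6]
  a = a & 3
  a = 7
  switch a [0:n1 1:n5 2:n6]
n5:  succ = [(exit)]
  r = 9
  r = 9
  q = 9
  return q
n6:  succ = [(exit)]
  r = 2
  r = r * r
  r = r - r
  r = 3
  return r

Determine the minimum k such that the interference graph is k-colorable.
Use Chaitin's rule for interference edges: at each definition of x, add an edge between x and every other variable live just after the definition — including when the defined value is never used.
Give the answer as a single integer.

Answer: 2

Working:
Block summaries:
  n0: {a} / ∅
  n1: {z} / {a}
  n2: {m} / ∅
  n3: {r} / {z}
  n4: {a} / {a}
  n5: {q,r} / ∅
  n6: {r} / ∅

Live sets:
  n0: in=∅ out={a}
  n1: in={a} out={a,z}
  n2: in={z} out={z}
  n3: in={z} out=∅
  n4: in={a} out={a}
  n5: in=∅ out=∅
  n6: in=∅ out=∅

Conflict graph:
  a↔{z}
  m↔{z}
  q↔∅
  r↔∅
  z↔{a,m}

Chromatic number:
  {a,z} pairwise interfere (2-clique) ⇒ χ ≥ 2
  assign a→R1 m→R1 q→R0 r→R0 z→R0 — no edge inside a register ⇒ χ ≤ 2
  χ = 2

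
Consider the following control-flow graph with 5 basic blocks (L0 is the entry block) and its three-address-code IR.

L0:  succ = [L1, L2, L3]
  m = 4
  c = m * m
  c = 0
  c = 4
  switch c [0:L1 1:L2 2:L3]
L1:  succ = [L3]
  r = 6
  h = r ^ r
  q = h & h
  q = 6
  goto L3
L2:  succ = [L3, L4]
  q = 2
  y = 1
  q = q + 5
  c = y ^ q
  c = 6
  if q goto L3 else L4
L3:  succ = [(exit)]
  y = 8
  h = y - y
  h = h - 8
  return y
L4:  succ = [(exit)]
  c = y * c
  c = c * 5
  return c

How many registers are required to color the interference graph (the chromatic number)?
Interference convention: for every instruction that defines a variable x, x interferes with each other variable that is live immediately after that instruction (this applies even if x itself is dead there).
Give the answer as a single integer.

Answer: 3

Working:
Per-block:
  L0: {c,m} / ∅
  L1: {h,q,r} / ∅
  L2: {c,q,y} / ∅
  L3: {h,y} / ∅
  L4: {c} / {c,y}

Live sets:
  L0 li=∅ lo=∅
  L1 li=∅ lo=∅
  L2 li=∅ lo={c,y}
  L3 li=∅ lo=∅
  L4 li={c,y} lo=∅

Interference:
  c: {q,y}
  h: {y}
  m: ∅
  q: {c,y}
  r: ∅
  y: {c,h,q}

Registers:
  {c,q,y} pairwise interfere (3-clique) ⇒ χ ≥ 3
  assign c→R1 h→R1 m→R0 q→R2 r→R0 y→R0 — no edge inside a register ⇒ χ ≤ 3
  χ = 3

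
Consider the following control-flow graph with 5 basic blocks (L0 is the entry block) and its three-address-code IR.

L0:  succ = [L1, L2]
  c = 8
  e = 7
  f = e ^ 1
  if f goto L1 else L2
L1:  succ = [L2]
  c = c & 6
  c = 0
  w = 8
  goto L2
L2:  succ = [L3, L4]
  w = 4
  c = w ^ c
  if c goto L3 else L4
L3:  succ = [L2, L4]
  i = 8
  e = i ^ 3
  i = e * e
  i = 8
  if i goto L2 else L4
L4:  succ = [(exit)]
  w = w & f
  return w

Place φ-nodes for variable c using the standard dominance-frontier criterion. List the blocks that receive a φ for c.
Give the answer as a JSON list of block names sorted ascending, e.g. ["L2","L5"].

idom tree: L1←L0 L2←L0 L3←L2 L4←L2
Dom at joins:
  L2: preds {L0,L1,L3}: {L0} ∩ {L0,L1} ∩ {L0,L2,L3} = {L0}; idom=L0
  L4: preds {L2,L3}: {L0,L2} ∩ {L0,L2,L3} = {L0,L2}; idom=L2

Frontier:
  join L2 pred L0: · stop@L0
  join L2 pred L1: L1 stop@L0
  join L2 pred L3: L3→L2 stop@L0
  join L4 pred L2: · stop@L2
  join L4 pred L3: L3 stop@L2
  L0 → ∅
  L1 → {L2}
  L2 → {L2}
  L3 → {L2,L4}
  L4 → ∅

φ for c: defs {L0,L1,L2}
  DF⁺ = {L2}

Answer: ["L2"]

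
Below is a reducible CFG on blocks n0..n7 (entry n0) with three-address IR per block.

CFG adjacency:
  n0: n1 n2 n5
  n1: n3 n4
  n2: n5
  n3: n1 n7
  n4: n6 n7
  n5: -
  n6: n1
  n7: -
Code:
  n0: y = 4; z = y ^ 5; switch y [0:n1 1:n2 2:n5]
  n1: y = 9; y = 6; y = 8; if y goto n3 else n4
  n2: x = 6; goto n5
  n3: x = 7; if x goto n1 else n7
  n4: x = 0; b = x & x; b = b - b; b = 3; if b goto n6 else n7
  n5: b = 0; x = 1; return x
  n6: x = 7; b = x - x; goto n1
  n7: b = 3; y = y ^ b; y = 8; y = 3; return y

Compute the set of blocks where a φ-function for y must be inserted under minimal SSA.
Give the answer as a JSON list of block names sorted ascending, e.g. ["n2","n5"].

Answer: ["n1"]

Analysis:
idom tree: n1←n0 n2←n0 n3←n1 n4←n1 n5←n0 n6←n4 n7←n1
Join-block Dom:
  n1: preds {n0,n3,n6}: {n0} ∩ {n0,n1,n3} ∩ {n0,n1,n4,n6} = {n0}; idom=n0
  n5: preds {n0,n2}: {n0} ∩ {n0,n2} = {n0}; idom=n0
  n7: preds {n3,n4}: {n0,n1,n3} ∩ {n0,n1,n4} = {n0,n1}; idom=n1

DF walk-up:
  n1←n0: walk · to n0
  n1←n3: walk n3→n1 to n0
  n1←n6: walk n6→n4→n1 to n0
  n5←n0: walk · to n0
  n5←n2: walk n2 to n0
  n7←n3: walk n3 to n1
  n7←n4: walk n4 to n1
  n0: DF=∅
  n1: DF={n1}
  n2: DF={n5}
  n3: DF={n1,n7}
  n4: DF={n1,n7}
  n5: DF=∅
  n6: DF={n1}
  n7: DF=∅

φ for y: defs {n0,n1,n7}
  DF⁺ = {n1}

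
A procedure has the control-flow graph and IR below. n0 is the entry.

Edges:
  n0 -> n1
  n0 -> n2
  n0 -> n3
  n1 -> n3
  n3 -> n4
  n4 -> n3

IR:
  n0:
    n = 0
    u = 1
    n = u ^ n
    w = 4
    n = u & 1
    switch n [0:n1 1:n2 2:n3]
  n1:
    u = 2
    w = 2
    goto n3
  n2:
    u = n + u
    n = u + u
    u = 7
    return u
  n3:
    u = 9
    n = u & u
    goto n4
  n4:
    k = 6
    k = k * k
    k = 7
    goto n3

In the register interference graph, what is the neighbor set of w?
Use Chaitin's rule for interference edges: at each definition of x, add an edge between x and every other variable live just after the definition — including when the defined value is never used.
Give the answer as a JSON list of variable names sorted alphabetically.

Block summaries:
  n0: def={n,u,w} ue=∅
  n1: def={u,w} ue=∅
  n2: def={n,u} ue={n,u}
  n3: def={n,u} ue=∅
  n4: def={k} ue=∅

Live sets:
  live n0: ∅→{n,u}
  live n1: ∅→∅
  live n2: {n,u}→∅
  live n3: ∅→∅
  live n4: ∅→∅

Interference:
  k — ∅
  n — {u}
  u — {n,w}
  w — {u}

N(w) = ["u"]

Answer: ["u"]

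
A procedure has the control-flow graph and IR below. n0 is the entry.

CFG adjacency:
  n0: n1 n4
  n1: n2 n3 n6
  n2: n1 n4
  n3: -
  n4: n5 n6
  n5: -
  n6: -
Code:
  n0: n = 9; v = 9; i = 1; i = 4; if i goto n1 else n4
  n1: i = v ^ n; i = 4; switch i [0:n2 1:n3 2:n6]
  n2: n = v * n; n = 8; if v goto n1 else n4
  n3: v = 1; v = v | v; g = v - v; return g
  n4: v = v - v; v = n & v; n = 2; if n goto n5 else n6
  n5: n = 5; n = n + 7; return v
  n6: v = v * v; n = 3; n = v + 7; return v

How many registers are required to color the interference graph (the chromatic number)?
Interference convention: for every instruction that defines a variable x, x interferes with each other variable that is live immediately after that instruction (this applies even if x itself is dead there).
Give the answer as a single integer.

Answer: 3

Working:
def/use:
  n0: {i,n,v} / ∅
  n1: {i} / {n,v}
  n2: {n} / {n,v}
  n3: {g,v} / ∅
  n4: {n,v} / {n,v}
  n5: {n} / {v}
  n6: {n,v} / {v}

Liveness:
  live n0: ∅→{n,v}
  live n1: {n,v}→{n,v}
  live n2: {n,v}→{n,v}
  live n3: ∅→∅
  live n4: {n,v}→{v}
  live n5: {v}→∅
  live n6: {v}→∅

Interference:
  g: ∅
  i: {n,v}
  n: {i,v}
  v: {i,n}

Registers:
  lower bound: {i,n,v} mutually conflict ⇒ χ ≥ 3
  3-colouring: R0={g,i}  R1={n}  R2={v}
  χ = 3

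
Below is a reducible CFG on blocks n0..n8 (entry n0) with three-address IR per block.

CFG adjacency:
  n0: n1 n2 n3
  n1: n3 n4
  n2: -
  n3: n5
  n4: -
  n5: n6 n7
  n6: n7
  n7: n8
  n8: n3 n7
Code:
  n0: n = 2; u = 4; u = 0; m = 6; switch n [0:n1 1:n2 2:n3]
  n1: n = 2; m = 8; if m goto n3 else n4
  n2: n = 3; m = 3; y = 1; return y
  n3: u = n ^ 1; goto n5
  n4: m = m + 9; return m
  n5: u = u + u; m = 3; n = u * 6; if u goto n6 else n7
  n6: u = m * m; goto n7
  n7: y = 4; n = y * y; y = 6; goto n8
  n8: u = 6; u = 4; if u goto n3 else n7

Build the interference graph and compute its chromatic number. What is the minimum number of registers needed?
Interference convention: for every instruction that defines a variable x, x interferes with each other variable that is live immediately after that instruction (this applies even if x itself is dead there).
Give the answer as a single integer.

Answer: 3

Derivation:
Block summaries:
  n0 def {m,n,u} use ∅
  n1 def {m,n} use ∅
  n2 def {m,n,y} use ∅
  n3 def {u} use {n}
  n4 def {m} use {m}
  n5 def {m,n,u} use {u}
  n6 def {u} use {m}
  n7 def {n,y} use ∅
  n8 def {u} use ∅

Backward fixpoint:
  n0 li=∅ lo={n}
  n1 li=∅ lo={m,n}
  n2 li=∅ lo=∅
  n3 li={n} lo={u}
  n4 li={m} lo=∅
  n5 li={u} lo={m}
  n6 li={m} lo=∅
  n7 li=∅ lo={n}
  n8 li={n} lo={n}

Interference:
  m — {n,u}
  n — {m,u,y}
  u — {m,n}
  y — {n}

Colouring:
  clique {m,n,u} ⇒ need ≥ 3
  3-colouring: R0={n}  R1={m,y}  R2={u}
  χ = 3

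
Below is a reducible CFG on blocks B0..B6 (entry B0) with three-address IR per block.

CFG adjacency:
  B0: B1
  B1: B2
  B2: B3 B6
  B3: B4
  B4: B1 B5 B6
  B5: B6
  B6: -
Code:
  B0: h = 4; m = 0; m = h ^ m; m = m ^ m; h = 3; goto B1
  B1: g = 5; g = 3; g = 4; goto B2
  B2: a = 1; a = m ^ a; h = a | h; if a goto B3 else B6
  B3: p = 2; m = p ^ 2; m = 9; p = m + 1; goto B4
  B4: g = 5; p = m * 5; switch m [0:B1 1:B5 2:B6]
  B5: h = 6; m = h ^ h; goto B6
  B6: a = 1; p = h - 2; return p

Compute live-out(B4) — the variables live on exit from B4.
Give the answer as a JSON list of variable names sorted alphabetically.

def/use:
  B0: def={h,m} ue=∅
  B1: def={g} ue=∅
  B2: def={a,h} ue={h,m}
  B3: def={m,p} ue=∅
  B4: def={g,p} ue={m}
  B5: def={h,m} ue=∅
  B6: def={a,p} ue={h}

Backward fixpoint:
  B0 li=∅ lo={h,m}
  B1 li={h,m} lo={h,m}
  B2 li={h,m} lo={h}
  B3 li={h} lo={h,m}
  B4 li={h,m} lo={h,m}
  B5 li=∅ lo={h}
  B6 li={h} lo=∅

live-out(B4) = ["h", "m"]

Answer: ["h", "m"]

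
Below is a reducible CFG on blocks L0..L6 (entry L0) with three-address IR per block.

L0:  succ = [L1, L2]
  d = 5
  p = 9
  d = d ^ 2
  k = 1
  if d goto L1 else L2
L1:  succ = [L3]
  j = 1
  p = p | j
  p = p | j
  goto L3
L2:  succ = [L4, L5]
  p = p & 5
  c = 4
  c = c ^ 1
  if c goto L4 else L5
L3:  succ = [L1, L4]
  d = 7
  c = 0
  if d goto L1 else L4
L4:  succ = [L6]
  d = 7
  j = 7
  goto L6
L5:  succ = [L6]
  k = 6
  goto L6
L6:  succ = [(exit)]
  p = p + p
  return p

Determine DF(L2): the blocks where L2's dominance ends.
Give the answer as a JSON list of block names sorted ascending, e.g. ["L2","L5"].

Answer: ["L4", "L6"]

Working:
idom tree: L1←L0 L2←L0 L3←L1 L4←L0 L5←L2 L6←L0
Dom at joins:
  L1: preds {L0,L3}: {L0} ∩ {L0,L1,L3} = {L0}; idom=L0
  L4: preds {L2,L3}: {L0,L2} ∩ {L0,L1,L3} = {L0}; idom=L0
  L6: preds {L4,L5}: {L0,L4} ∩ {L0,L2,L5} = {L0}; idom=L0

DF walk-up:
  L1←L0: walk · to L0
  L1←L3: walk L3→L1 to L0
  L4←L2: walk L2 to L0
  L4←L3: walk L3→L1 to L0
  L6←L4: walk L4 to L0
  L6←L5: walk L5→L2 to L0
  DF(L0)=∅
  DF(L1)={L1,L4}
  DF(L2)={L4,L6}
  DF(L3)={L1,L4}
  DF(L4)={L6}
  DF(L5)={L6}
  DF(L6)=∅

DF(L2) = ["L4", "L6"]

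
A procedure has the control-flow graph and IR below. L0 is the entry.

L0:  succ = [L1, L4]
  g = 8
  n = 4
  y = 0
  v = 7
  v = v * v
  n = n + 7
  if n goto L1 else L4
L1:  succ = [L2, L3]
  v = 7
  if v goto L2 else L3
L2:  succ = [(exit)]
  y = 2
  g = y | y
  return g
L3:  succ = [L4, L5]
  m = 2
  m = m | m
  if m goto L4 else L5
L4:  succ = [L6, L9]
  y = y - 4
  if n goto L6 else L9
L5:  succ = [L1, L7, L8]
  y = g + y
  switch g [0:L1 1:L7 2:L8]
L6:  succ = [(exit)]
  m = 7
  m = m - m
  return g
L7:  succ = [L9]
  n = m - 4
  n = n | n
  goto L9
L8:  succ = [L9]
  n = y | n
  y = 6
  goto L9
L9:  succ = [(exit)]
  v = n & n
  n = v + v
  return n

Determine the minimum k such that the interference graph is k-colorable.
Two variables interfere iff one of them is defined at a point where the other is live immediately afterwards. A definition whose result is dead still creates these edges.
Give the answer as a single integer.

Answer: 4

Working:
Per-block:
  L0: {g,n,v,y} / ∅
  L1: {v} / ∅
  L2: {g,y} / ∅
  L3: {m} / ∅
  L4: {y} / {n,y}
  L5: {y} / {g,y}
  L6: {m} / {g}
  L7: {n} / {m}
  L8: {n,y} / {n,y}
  L9: {n,v} / {n}

Backward fixpoint:
  live L0: ∅→{g,n,y}
  live L1: {g,n,y}→{g,n,y}
  live L2: ∅→∅
  live L3: {g,n,y}→{g,m,n,y}
  live L4: {g,n,y}→{g,n}
  live L5: {g,m,n,y}→{g,m,n,y}
  live L6: {g}→∅
  live L7: {m}→{n}
  live L8: {n,y}→{n}
  live L9: {n}→∅

Interfere edges:
  g: {m,n,v,y}
  m: {g,n,y}
  n: {g,m,v,y}
  v: {g,n,y}
  y: {g,m,n,v}

Colouring:
  {g,m,n,y} pairwise interfere (4-clique) ⇒ χ ≥ 4
  assign g→c0 m→c3 n→c1 v→c3 y→c2 — no edge inside a register ⇒ χ ≤ 4
  χ = 4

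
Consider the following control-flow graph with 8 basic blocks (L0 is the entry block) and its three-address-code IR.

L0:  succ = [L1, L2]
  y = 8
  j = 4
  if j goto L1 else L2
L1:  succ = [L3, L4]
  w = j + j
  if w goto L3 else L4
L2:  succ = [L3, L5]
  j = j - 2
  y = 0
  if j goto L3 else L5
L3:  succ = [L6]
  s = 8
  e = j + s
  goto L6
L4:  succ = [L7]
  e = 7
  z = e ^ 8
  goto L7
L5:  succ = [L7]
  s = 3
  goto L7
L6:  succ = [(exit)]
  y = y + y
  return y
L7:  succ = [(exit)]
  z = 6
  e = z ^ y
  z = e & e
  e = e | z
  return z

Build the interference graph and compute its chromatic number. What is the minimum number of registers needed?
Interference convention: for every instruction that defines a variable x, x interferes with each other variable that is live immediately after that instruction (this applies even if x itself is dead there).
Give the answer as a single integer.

Answer: 3

Analysis:
Per-block:
  L0: {j,y} / ∅
  L1: {w} / {j}
  L2: {j,y} / {j}
  L3: {e,s} / {j}
  L4: {e,z} / ∅
  L5: {s} / ∅
  L6: {y} / {y}
  L7: {e,z} / {y}

Liveness:
  L0: in=∅ out={j,y}
  L1: in={j,y} out={j,y}
  L2: in={j} out={j,y}
  L3: in={j,y} out={y}
  L4: in={y} out={y}
  L5: in={y} out={y}
  L6: in={y} out=∅
  L7: in={y} out=∅

Interfere edges:
  e↔{y,z}
  j↔{s,w,y}
  s↔{j,y}
  w↔{j,y}
  y↔{e,j,s,w,z}
  z↔{e,y}

Chromatic number:
  lower bound: {e,y,z} mutually conflict ⇒ χ ≥ 3
  assign e→R1 j→R1 s→R2 w→R2 y→R0 z→R2 — no edge inside a register ⇒ χ ≤ 3
  χ = 3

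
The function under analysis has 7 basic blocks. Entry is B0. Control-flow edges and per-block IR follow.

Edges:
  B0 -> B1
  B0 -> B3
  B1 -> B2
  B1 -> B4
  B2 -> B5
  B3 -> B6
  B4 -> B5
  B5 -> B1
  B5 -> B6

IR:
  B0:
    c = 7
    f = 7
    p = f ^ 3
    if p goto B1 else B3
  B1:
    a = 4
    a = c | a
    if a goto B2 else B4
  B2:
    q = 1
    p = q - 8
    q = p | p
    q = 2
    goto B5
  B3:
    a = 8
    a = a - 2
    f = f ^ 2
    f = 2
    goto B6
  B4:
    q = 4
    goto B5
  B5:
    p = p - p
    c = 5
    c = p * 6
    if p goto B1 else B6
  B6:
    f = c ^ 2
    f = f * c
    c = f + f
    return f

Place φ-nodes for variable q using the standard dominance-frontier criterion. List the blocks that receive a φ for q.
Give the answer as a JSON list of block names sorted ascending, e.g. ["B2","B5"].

idom tree: B1←B0 B2←B1 B3←B0 B4←B1 B5←B1 B6←B0
Join-block Dom:
  B1: preds {B0,B5}: {B0} ∩ {B0,B1,B5} = {B0}; idom=B0
  B5: preds {B2,B4}: {B0,B1,B2} ∩ {B0,B1,B4} = {B0,B1}; idom=B1
  B6: preds {B3,B5}: {B0,B3} ∩ {B0,B1,B5} = {B0}; idom=B0

Frontier:
  join B1 pred B0: · stop@B0
  join B1 pred B5: B5→B1 stop@B0
  join B5 pred B2: B2 stop@B1
  join B5 pred B4: B4 stop@B1
  join B6 pred B3: B3 stop@B0
  join B6 pred B5: B5→B1 stop@B0
  B0 → ∅
  B1 → {B1,B6}
  B2 → {B5}
  B3 → {B6}
  B4 → {B5}
  B5 → {B1,B6}
  B6 → ∅

φ for q: defs {B2,B4}
  DF⁺ = {B1,B5,B6}

Answer: ["B1", "B5", "B6"]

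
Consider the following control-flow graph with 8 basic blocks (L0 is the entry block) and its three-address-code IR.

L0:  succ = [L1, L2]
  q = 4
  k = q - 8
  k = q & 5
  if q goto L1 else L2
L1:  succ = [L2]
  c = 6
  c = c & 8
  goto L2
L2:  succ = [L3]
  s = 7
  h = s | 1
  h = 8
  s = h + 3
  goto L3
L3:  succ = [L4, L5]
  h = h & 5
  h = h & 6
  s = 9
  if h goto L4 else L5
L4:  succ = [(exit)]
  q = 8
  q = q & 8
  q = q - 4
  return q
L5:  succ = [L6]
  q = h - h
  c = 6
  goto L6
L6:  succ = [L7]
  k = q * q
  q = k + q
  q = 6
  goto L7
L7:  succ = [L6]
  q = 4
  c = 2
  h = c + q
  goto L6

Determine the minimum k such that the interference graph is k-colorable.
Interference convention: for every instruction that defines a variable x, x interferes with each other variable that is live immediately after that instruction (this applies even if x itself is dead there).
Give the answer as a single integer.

def/use:
  L0: def={k,q} ue=∅
  L1: def={c} ue=∅
  L2: def={h,s} ue=∅
  L3: def={h,s} ue={h}
  L4: def={q} ue=∅
  L5: def={c,q} ue={h}
  L6: def={k,q} ue={q}
  L7: def={c,h,q} ue=∅

Live sets:
  L0: in=∅ out=∅
  L1: in=∅ out=∅
  L2: in=∅ out={h}
  L3: in={h} out={h}
  L4: in=∅ out=∅
  L5: in={h} out={q}
  L6: in={q} out=∅
  L7: in=∅ out={q}

Interfere edges:
  c: {q}
  h: {q,s}
  k: {q}
  q: {c,h,k}
  s: {h}

Colouring:
  {c,q} pairwise interfere (2-clique) ⇒ χ ≥ 2
  assign c→c1 h→c1 k→c1 q→c0 s→c0 — no edge inside a register ⇒ χ ≤ 2
  χ = 2

Answer: 2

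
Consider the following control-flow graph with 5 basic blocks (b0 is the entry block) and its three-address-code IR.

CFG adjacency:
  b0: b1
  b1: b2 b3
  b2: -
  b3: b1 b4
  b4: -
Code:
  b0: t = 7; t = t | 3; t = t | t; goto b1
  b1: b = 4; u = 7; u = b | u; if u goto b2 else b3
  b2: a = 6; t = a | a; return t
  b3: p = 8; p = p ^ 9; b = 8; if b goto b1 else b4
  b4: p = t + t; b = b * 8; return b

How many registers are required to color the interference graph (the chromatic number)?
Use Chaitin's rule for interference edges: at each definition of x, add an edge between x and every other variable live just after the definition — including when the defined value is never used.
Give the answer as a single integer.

Block summaries:
  b0 def {t} use ∅
  b1 def {b,u} use ∅
  b2 def {a,t} use ∅
  b3 def {b,p} use ∅
  b4 def {b,p} use {b,t}

Live sets:
  live b0: ∅→{t}
  live b1: {t}→{t}
  live b2: ∅→∅
  live b3: {t}→{b,t}
  live b4: {b,t}→∅

Interfere edges:
  a — ∅
  b — {p,t,u}
  p — {b,t}
  t — {b,p,u}
  u — {b,t}

Colouring:
  clique {b,p,t} ⇒ need ≥ 3
  3-colouring: R0={a,b}  R1={t}  R2={p,u}
  χ = 3

Answer: 3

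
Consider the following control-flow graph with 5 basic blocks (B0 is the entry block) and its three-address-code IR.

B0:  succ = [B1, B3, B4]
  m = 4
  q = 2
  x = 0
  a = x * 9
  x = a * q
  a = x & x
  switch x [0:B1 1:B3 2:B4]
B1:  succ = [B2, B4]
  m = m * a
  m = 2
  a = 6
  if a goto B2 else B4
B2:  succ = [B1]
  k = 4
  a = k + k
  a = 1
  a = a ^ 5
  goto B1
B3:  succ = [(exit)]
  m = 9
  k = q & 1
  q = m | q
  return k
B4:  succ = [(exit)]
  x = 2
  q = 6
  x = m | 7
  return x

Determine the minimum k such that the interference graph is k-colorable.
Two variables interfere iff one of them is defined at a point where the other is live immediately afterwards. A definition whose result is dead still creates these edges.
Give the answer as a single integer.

Block summaries:
  B0 def {a,m,q,x} use ∅
  B1 def {a,m} use {a,m}
  B2 def {a,k} use ∅
  B3 def {k,m,q} use {q}
  B4 def {q,x} use {m}

Live sets:
  live B0: ∅→{a,m,q}
  live B1: {a,m}→{m}
  live B2: {m}→{a,m}
  live B3: {q}→∅
  live B4: {m}→∅

Interfere edges:
  a: {m,q,x}
  k: {m,q}
  m: {a,k,q,x}
  q: {a,k,m,x}
  x: {a,m,q}

Registers:
  clique {a,m,q,x} ⇒ need ≥ 4
  assign a→r2 k→r2 m→r0 q→r1 x→r3 — no edge inside a register ⇒ χ ≤ 4
  χ = 4

Answer: 4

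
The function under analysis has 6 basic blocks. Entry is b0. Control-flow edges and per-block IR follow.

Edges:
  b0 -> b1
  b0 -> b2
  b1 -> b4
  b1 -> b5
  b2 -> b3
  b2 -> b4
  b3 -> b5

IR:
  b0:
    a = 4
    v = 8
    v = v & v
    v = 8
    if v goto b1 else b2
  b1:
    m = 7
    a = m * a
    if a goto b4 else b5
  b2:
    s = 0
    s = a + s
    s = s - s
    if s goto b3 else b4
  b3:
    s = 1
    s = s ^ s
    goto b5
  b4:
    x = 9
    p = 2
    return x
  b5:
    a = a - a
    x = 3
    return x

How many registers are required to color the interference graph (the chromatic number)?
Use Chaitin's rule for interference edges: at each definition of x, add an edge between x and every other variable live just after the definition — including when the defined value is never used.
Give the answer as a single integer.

def/use:
  b0 def {a,v} use ∅
  b1 def {a,m} use {a}
  b2 def {s} use {a}
  b3 def {s} use ∅
  b4 def {p,x} use ∅
  b5 def {a,x} use {a}

Live sets:
  b0 li=∅ lo={a}
  b1 li={a} lo={a}
  b2 li={a} lo={a}
  b3 li={a} lo={a}
  b4 li=∅ lo=∅
  b5 li={a} lo=∅

Conflict graph:
  a: {m,s,v}
  m: {a}
  p: {x}
  s: {a}
  v: {a}
  x: {p}

Registers:
  {a,m} pairwise interfere (2-clique) ⇒ χ ≥ 2
  assign a→R0 m→R1 p→R0 s→R1 v→R1 x→R1 — no edge inside a register ⇒ χ ≤ 2
  χ = 2

Answer: 2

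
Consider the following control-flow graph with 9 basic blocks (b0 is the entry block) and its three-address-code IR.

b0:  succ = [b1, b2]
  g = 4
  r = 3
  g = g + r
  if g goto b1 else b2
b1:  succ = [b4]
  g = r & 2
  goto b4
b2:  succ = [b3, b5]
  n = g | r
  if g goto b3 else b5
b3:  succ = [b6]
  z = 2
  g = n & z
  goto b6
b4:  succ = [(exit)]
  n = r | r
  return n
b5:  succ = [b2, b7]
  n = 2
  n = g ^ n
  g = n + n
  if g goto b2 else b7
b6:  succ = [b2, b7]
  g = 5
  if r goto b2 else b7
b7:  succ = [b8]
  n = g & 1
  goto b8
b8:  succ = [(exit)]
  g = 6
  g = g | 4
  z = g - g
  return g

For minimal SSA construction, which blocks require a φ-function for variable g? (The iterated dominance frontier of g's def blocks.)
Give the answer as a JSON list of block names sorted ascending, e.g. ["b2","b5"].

Answer: ["b2", "b7"]

Derivation:
idom tree: b1←b0 b2←b0 b3←b2 b4←b1 b5←b2 b6←b3 b7←b2 b8←b7
Join-block Dom:
  b2: preds {b0,b5,b6}: {b0} ∩ {b0,b2,b5} ∩ {b0,b2,b3,b6} = {b0}; idom=b0
  b7: preds {b5,b6}: {b0,b2,b5} ∩ {b0,b2,b3,b6} = {b0,b2}; idom=b2

DF walk-up:
  b2←b0: walk · to b0
  b2←b5: walk b5→b2 to b0
  b2←b6: walk b6→b3→b2 to b0
  b7←b5: walk b5 to b2
  b7←b6: walk b6→b3 to b2
  b0: DF=∅
  b1: DF=∅
  b2: DF={b2}
  b3: DF={b2,b7}
  b4: DF=∅
  b5: DF={b2,b7}
  b6: DF={b2,b7}
  b7: DF=∅
  b8: DF=∅

φ for g: defs {b0,b1,b3,b5,b6,b8}
  DF⁺ = {b2,b7}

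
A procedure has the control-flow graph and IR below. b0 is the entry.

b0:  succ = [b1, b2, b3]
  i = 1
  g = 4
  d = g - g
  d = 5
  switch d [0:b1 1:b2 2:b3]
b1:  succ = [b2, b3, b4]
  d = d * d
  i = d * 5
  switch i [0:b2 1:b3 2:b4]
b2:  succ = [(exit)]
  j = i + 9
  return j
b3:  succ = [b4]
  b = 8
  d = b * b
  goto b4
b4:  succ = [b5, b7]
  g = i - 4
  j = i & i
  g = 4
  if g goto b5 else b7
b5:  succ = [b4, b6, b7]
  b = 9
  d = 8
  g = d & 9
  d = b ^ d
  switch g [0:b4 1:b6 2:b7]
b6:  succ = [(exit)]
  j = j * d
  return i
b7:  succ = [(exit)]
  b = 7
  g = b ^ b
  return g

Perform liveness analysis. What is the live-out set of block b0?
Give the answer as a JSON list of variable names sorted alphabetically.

Per-block:
  b0 def {d,g,i} use ∅
  b1 def {d,i} use {d}
  b2 def {j} use {i}
  b3 def {b,d} use ∅
  b4 def {g,j} use {i}
  b5 def {b,d,g} use ∅
  b6 def {j} use {d,i,j}
  b7 def {b,g} use ∅

Liveness:
  b0: in=∅ out={d,i}
  b1: in={d} out={i}
  b2: in={i} out=∅
  b3: in={i} out={i}
  b4: in={i} out={i,j}
  b5: in={i,j} out={d,i,j}
  b6: in={d,i,j} out=∅
  b7: in=∅ out=∅

live-out(b0) = ["d", "i"]

Answer: ["d", "i"]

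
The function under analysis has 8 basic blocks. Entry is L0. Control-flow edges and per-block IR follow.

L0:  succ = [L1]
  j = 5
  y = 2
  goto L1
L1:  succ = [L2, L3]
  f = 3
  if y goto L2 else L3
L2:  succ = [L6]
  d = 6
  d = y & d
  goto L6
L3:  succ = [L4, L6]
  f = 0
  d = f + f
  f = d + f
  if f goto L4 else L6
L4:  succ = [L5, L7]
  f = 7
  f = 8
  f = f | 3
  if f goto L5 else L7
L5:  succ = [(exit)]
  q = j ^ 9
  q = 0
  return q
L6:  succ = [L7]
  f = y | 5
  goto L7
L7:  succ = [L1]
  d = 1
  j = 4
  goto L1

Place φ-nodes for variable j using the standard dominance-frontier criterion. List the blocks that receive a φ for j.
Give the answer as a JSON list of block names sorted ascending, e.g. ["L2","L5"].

idom tree: L1←L0 L2←L1 L3←L1 L4←L3 L5←L4 L6←L1 L7←L1
Join-block Dom:
  L1: preds {L0,L7}: {L0} ∩ {L0,L1,L7} = {L0}; idom=L0
  L6: preds {L2,L3}: {L0,L1,L2} ∩ {L0,L1,L3} = {L0,L1}; idom=L1
  L7: preds {L4,L6}: {L0,L1,L3,L4} ∩ {L0,L1,L6} = {L0,L1}; idom=L1

DF derivation:
  L1←L0: walk · to L0
  L1←L7: walk L7→L1 to L0
  L6←L2: walk L2 to L1
  L6←L3: walk L3 to L1
  L7←L4: walk L4→L3 to L1
  L7←L6: walk L6 to L1
  DF(L0)=∅
  DF(L1)={L1}
  DF(L2)={L6}
  DF(L3)={L6,L7}
  DF(L4)={L7}
  DF(L5)=∅
  DF(L6)={L7}
  DF(L7)={L1}

φ for j: defs {L0,L7}
  DF⁺ = {L1}

Answer: ["L1"]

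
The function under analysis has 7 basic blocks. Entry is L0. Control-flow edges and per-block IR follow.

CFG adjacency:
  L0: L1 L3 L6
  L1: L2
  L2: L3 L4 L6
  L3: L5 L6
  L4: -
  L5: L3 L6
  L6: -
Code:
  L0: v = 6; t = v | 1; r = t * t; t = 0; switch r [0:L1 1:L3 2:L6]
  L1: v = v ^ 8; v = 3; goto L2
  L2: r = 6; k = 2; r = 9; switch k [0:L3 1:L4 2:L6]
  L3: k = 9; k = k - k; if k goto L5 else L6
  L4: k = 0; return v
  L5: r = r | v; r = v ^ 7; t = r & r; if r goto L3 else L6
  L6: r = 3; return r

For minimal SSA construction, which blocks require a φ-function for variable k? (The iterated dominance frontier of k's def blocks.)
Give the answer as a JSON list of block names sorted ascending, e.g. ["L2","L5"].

Answer: ["L3", "L6"]

Derivation:
idom tree: L1←L0 L2←L1 L3←L0 L4←L2 L5←L3 L6←L0
Join-block Dom:
  L3: preds {L0,L2,L5}: {L0} ∩ {L0,L1,L2} ∩ {L0,L3,L5} = {L0}; idom=L0
  L6: preds {L0,L2,L3,L5}: {L0} ∩ {L0,L1,L2} ∩ {L0,L3} ∩ {L0,L3,L5} = {L0}; idom=L0

DF derivation:
  join L3 pred L0: · stop@L0
  join L3 pred L2: L2→L1 stop@L0
  join L3 pred L5: L5→L3 stop@L0
  join L6 pred L0: · stop@L0
  join L6 pred L2: L2→L1 stop@L0
  join L6 pred L3: L3 stop@L0
  join L6 pred L5: L5→L3 stop@L0
  L0 → ∅
  L1 → {L3,L6}
  L2 → {L3,L6}
  L3 → {L3,L6}
  L4 → ∅
  L5 → {L3,L6}
  L6 → ∅

φ for k: defs {L2,L3,L4}
  DF⁺ = {L3,L6}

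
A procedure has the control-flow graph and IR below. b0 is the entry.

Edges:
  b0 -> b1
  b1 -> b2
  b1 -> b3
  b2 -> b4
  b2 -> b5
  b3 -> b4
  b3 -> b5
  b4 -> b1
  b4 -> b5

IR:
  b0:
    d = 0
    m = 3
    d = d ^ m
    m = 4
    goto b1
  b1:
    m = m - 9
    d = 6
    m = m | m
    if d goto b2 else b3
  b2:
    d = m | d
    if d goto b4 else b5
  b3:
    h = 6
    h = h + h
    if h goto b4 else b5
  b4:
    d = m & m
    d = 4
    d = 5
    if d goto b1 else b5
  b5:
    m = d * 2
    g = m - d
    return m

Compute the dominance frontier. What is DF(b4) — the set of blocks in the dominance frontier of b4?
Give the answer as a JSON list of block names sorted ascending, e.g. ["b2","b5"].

idom tree: b1←b0 b2←b1 b3←b1 b4←b1 b5←b1
Join-block Dom:
  b1: preds {b0,b4}: {b0} ∩ {b0,b1,b4} = {b0}; idom=b0
  b4: preds {b2,b3}: {b0,b1,b2} ∩ {b0,b1,b3} = {b0,b1}; idom=b1
  b5: preds {b2,b3,b4}: {b0,b1,b2} ∩ {b0,b1,b3} ∩ {b0,b1,b4} = {b0,b1}; idom=b1

DF derivation:
  join b1 pred b0: · stop@b0
  join b1 pred b4: b4→b1 stop@b0
  join b4 pred b2: b2 stop@b1
  join b4 pred b3: b3 stop@b1
  join b5 pred b2: b2 stop@b1
  join b5 pred b3: b3 stop@b1
  join b5 pred b4: b4 stop@b1
  b0 → ∅
  b1 → {b1}
  b2 → {b4,b5}
  b3 → {b4,b5}
  b4 → {b1,b5}
  b5 → ∅

DF(b4) = ["b1", "b5"]

Answer: ["b1", "b5"]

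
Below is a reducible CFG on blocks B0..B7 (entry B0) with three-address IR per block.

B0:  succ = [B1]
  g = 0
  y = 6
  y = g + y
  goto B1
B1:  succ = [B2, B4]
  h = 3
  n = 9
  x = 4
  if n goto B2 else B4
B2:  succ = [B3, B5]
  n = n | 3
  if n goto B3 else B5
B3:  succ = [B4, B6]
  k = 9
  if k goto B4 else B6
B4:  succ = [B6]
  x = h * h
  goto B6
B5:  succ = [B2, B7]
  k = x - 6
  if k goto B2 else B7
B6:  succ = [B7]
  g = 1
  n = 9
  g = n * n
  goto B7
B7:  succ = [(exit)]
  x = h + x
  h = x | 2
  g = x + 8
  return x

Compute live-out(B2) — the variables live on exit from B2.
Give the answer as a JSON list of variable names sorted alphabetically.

Answer: ["h", "n", "x"]

Derivation:
Per-block:
  B0 def {g,y} use ∅
  B1 def {h,n,x} use ∅
  B2 def {n} use {n}
  B3 def {k} use ∅
  B4 def {x} use {h}
  B5 def {k} use {x}
  B6 def {g,n} use ∅
  B7 def {g,h,x} use {h,x}

Live sets:
  B0: in=∅ out=∅
  B1: in=∅ out={h,n,x}
  B2: in={h,n,x} out={h,n,x}
  B3: in={h,x} out={h,x}
  B4: in={h} out={h,x}
  B5: in={h,n,x} out={h,n,x}
  B6: in={h,x} out={h,x}
  B7: in={h,x} out=∅

live-out(B2) = ["h", "n", "x"]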